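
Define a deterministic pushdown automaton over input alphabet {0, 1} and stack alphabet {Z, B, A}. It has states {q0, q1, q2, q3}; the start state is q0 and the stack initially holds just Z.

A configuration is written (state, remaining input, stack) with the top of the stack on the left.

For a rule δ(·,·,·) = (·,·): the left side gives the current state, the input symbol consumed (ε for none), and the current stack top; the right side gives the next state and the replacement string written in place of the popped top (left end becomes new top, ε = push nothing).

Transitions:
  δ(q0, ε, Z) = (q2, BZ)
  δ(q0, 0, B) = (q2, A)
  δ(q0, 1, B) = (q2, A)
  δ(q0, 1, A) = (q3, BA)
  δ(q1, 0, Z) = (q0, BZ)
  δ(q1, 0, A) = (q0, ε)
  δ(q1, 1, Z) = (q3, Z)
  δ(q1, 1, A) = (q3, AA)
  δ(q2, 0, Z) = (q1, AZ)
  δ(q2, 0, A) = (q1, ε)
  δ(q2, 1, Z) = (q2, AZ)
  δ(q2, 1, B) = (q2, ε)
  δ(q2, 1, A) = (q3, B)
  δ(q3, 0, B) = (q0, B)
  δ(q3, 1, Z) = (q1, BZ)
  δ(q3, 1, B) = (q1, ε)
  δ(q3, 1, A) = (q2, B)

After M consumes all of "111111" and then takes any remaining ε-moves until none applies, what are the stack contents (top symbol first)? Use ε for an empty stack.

(q0, 111111, Z)
  ε-move, top Z: go to q2, push BZ → (q2, 111111, BZ)
  read 1, top B: go to q2, push ε → (q2, 11111, Z)
  read 1, top Z: go to q2, push AZ → (q2, 1111, AZ)
  read 1, top A: go to q3, push B → (q3, 111, BZ)
  read 1, top B: go to q1, push ε → (q1, 11, Z)
  read 1, top Z: go to q3, push Z → (q3, 1, Z)
  read 1, top Z: go to q1, push BZ → (q1, ε, BZ)
All input consumed in state q1 with stack BZ.

BZ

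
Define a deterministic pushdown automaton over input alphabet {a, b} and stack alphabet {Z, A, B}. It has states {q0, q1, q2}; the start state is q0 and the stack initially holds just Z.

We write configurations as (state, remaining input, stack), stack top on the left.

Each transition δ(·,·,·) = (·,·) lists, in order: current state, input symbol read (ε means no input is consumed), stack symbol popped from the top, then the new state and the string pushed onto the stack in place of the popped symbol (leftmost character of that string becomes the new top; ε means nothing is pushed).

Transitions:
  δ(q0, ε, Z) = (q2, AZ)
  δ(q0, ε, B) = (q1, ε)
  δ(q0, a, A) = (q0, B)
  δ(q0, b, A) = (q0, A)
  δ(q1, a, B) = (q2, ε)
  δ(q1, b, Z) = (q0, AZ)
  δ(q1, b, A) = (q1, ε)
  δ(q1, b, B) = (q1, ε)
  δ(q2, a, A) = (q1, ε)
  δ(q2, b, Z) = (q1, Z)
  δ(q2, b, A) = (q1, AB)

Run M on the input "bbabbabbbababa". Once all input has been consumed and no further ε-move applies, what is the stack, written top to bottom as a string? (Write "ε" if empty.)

(q0, bbabbabbbababa, Z) ⊢ (q2, bbabbabbbababa, AZ) ⊢ (q1, babbabbbababa, ABZ) ⊢ (q1, abbabbbababa, BZ) ⊢ (q2, bbabbbababa, Z) ⊢ (q1, babbbababa, Z) ⊢ (q0, abbbababa, AZ) ⊢ (q0, bbbababa, BZ) ⊢ (q1, bbbababa, Z) ⊢ (q0, bbababa, AZ) ⊢ (q0, bababa, AZ) ⊢ (q0, ababa, AZ) ⊢ (q0, baba, BZ) ⊢ (q1, baba, Z) ⊢ (q0, aba, AZ) ⊢ (q0, ba, BZ) ⊢ (q1, ba, Z) ⊢ (q0, a, AZ) ⊢ (q0, ε, BZ) ⊢ (q1, ε, Z)
All input consumed in state q1 with stack Z.

Z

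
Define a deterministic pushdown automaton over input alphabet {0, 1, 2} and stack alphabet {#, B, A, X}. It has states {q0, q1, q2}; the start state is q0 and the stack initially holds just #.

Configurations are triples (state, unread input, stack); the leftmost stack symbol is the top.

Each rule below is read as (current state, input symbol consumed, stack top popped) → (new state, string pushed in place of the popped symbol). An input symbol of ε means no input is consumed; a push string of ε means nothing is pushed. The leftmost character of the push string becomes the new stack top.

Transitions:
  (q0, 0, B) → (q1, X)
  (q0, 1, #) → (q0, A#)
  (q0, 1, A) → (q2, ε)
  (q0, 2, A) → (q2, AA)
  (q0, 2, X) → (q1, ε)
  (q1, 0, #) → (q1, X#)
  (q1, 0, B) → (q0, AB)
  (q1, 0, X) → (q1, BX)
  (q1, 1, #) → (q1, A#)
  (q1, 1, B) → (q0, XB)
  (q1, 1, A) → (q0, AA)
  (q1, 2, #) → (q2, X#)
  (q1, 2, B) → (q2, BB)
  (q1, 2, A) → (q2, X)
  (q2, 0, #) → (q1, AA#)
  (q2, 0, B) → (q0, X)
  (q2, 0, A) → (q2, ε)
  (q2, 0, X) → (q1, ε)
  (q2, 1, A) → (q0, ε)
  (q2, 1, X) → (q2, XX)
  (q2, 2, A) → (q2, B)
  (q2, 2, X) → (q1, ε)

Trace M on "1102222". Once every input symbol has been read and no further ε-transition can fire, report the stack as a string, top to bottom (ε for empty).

#

(q0, 1102222, #)
  read 1, top #: go to q0, push A# → (q0, 102222, A#)
  read 1, top A: go to q2, push ε → (q2, 02222, #)
  read 0, top #: go to q1, push AA# → (q1, 2222, AA#)
  read 2, top A: go to q2, push X → (q2, 222, XA#)
  read 2, top X: go to q1, push ε → (q1, 22, A#)
  read 2, top A: go to q2, push X → (q2, 2, X#)
  read 2, top X: go to q1, push ε → (q1, ε, #)
All input consumed in state q1 with stack #.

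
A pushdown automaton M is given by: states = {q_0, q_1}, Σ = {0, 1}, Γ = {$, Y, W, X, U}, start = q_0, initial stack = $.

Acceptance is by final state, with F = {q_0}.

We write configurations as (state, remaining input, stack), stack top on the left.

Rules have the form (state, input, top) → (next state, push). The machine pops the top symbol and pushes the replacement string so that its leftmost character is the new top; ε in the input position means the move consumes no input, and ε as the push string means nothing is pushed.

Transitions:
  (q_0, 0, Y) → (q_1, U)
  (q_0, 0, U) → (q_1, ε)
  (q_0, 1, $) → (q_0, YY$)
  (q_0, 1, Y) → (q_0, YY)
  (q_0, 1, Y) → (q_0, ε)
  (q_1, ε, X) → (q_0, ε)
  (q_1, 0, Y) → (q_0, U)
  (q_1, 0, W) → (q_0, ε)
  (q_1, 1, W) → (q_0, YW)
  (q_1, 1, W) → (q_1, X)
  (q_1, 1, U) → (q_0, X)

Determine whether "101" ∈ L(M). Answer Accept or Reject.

One accepting computation: (q_0, 101, $) ⊢ (q_0, 01, YY$) ⊢ (q_1, 1, UY$) ⊢ (q_0, ε, XY$)
All input consumed and state q_0 ∈ F.

Accept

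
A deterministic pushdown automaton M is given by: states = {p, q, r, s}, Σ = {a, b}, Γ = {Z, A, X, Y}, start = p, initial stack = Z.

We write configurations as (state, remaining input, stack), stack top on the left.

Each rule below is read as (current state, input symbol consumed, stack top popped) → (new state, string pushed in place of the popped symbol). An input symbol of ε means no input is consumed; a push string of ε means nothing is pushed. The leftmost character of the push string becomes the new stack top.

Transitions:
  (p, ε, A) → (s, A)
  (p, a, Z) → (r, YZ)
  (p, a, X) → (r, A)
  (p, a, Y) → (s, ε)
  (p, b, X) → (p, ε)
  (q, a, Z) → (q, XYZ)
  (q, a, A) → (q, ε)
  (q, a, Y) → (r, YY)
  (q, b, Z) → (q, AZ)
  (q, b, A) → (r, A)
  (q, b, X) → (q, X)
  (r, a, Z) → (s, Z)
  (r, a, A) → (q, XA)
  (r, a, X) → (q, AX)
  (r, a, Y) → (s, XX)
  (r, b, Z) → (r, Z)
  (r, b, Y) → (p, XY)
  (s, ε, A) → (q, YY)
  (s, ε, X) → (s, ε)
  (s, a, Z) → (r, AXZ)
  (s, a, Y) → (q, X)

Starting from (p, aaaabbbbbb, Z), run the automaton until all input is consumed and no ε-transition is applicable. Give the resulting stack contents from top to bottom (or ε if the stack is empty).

XAXZ

(p, aaaabbbbbb, Z)
  read a, top Z: go to r, push YZ → (r, aaabbbbbb, YZ)
  read a, top Y: go to s, push XX → (s, aabbbbbb, XXZ)
  ε-move, top X: go to s, push ε → (s, aabbbbbb, XZ)
  ε-move, top X: go to s, push ε → (s, aabbbbbb, Z)
  read a, top Z: go to r, push AXZ → (r, abbbbbb, AXZ)
  read a, top A: go to q, push XA → (q, bbbbbb, XAXZ)
  read b, top X: go to q, push X → (q, bbbbb, XAXZ)
  read b, top X: go to q, push X → (q, bbbb, XAXZ)
  read b, top X: go to q, push X → (q, bbb, XAXZ)
  read b, top X: go to q, push X → (q, bb, XAXZ)
  read b, top X: go to q, push X → (q, b, XAXZ)
  read b, top X: go to q, push X → (q, ε, XAXZ)
All input consumed in state q with stack XAXZ.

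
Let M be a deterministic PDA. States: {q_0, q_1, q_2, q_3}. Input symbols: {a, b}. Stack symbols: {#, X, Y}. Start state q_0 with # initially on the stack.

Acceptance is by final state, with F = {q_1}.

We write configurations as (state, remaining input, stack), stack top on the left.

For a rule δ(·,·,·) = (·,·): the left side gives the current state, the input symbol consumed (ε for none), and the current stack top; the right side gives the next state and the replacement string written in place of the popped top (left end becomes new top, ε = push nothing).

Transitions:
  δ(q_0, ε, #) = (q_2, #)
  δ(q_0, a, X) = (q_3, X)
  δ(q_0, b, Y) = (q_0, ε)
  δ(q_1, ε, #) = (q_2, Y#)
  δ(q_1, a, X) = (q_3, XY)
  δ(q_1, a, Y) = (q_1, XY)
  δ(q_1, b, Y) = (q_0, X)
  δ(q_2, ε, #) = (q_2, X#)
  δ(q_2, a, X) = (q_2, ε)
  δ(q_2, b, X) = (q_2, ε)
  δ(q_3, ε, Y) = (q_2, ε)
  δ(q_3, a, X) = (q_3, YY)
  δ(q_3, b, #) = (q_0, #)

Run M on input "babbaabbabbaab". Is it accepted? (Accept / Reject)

(q_0, babbaabbabbaab, #)
  ε-move, top #: go to q_2, push # → (q_2, babbaabbabbaab, #)
  ε-move, top #: go to q_2, push X# → (q_2, babbaabbabbaab, X#)
  read b, top X: go to q_2, push ε → (q_2, abbaabbabbaab, #)
  ε-move, top #: go to q_2, push X# → (q_2, abbaabbabbaab, X#)
  read a, top X: go to q_2, push ε → (q_2, bbaabbabbaab, #)
  ε-move, top #: go to q_2, push X# → (q_2, bbaabbabbaab, X#)
  read b, top X: go to q_2, push ε → (q_2, baabbabbaab, #)
  ε-move, top #: go to q_2, push X# → (q_2, baabbabbaab, X#)
  read b, top X: go to q_2, push ε → (q_2, aabbabbaab, #)
  ε-move, top #: go to q_2, push X# → (q_2, aabbabbaab, X#)
  read a, top X: go to q_2, push ε → (q_2, abbabbaab, #)
  ε-move, top #: go to q_2, push X# → (q_2, abbabbaab, X#)
  read a, top X: go to q_2, push ε → (q_2, bbabbaab, #)
  ε-move, top #: go to q_2, push X# → (q_2, bbabbaab, X#)
  read b, top X: go to q_2, push ε → (q_2, babbaab, #)
  ε-move, top #: go to q_2, push X# → (q_2, babbaab, X#)
  read b, top X: go to q_2, push ε → (q_2, abbaab, #)
  ε-move, top #: go to q_2, push X# → (q_2, abbaab, X#)
  read a, top X: go to q_2, push ε → (q_2, bbaab, #)
  ε-move, top #: go to q_2, push X# → (q_2, bbaab, X#)
  read b, top X: go to q_2, push ε → (q_2, baab, #)
  ε-move, top #: go to q_2, push X# → (q_2, baab, X#)
  read b, top X: go to q_2, push ε → (q_2, aab, #)
  ε-move, top #: go to q_2, push X# → (q_2, aab, X#)
  read a, top X: go to q_2, push ε → (q_2, ab, #)
  ε-move, top #: go to q_2, push X# → (q_2, ab, X#)
  read a, top X: go to q_2, push ε → (q_2, b, #)
  ε-move, top #: go to q_2, push X# → (q_2, b, X#)
  read b, top X: go to q_2, push ε → (q_2, ε, #)
  ε-move, top #: go to q_2, push X# → (q_2, ε, X#)
All input consumed; state q_2 ∉ F and no further ε-move applies.

Reject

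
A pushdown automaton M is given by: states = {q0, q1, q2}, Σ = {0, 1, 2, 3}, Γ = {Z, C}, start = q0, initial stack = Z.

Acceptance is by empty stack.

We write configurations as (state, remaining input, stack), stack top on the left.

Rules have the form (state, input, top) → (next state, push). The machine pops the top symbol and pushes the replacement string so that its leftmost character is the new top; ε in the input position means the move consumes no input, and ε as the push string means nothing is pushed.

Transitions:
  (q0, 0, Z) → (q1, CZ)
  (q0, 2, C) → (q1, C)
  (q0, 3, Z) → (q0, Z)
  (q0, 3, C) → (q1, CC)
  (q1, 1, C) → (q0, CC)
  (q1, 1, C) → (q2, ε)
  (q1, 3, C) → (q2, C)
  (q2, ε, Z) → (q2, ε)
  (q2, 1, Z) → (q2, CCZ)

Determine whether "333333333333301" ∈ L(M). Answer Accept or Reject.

Accept

One accepting computation: (q0, 333333333333301, Z) ⊢ (q0, 33333333333301, Z) ⊢ (q0, 3333333333301, Z) ⊢ (q0, 333333333301, Z) ⊢ (q0, 33333333301, Z) ⊢ (q0, 3333333301, Z) ⊢ (q0, 333333301, Z) ⊢ (q0, 33333301, Z) ⊢ (q0, 3333301, Z) ⊢ (q0, 333301, Z) ⊢ (q0, 33301, Z) ⊢ (q0, 3301, Z) ⊢ (q0, 301, Z) ⊢ (q0, 01, Z) ⊢ (q1, 1, CZ) ⊢ (q2, ε, Z) ⊢ (q2, ε, ε)
All input consumed and the stack is empty.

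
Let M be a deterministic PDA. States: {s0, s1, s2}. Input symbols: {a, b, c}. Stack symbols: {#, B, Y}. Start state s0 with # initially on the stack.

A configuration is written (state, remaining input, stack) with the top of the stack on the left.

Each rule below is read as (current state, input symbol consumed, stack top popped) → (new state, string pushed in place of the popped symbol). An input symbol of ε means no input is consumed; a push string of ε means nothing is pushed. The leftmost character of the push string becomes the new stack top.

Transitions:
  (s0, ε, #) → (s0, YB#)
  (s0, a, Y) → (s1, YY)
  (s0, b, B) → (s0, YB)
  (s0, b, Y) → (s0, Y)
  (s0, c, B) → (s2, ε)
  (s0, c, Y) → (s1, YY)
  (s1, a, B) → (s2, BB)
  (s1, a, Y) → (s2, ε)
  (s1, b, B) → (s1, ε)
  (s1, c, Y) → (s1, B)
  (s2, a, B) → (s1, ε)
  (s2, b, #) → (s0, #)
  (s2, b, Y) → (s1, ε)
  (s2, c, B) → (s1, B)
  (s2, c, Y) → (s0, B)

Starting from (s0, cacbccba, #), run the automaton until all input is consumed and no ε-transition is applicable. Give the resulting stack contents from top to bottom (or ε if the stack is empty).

BB#

(s0, cacbccba, #) ⊢ (s0, cacbccba, YB#) ⊢ (s1, acbccba, YYB#) ⊢ (s2, cbccba, YB#) ⊢ (s0, bccba, BB#) ⊢ (s0, ccba, YBB#) ⊢ (s1, cba, YYBB#) ⊢ (s1, ba, BYBB#) ⊢ (s1, a, YBB#) ⊢ (s2, ε, BB#)
All input consumed in state s2 with stack BB#.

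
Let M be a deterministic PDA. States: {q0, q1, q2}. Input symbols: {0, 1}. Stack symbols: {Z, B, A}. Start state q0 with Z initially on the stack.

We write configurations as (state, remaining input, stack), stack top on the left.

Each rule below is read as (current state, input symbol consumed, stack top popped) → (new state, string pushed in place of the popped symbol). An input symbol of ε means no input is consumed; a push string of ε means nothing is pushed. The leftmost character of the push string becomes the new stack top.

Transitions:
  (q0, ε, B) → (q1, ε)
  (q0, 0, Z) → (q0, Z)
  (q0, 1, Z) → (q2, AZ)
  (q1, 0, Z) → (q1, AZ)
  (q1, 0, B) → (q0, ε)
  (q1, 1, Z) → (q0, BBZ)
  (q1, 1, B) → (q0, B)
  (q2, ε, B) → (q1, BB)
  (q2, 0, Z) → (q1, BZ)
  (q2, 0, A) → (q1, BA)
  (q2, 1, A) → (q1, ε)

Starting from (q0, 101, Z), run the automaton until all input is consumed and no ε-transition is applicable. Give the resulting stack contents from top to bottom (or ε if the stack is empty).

(q0, 101, Z) ⊢ (q2, 01, AZ) ⊢ (q1, 1, BAZ) ⊢ (q0, ε, BAZ) ⊢ (q1, ε, AZ)
All input consumed in state q1 with stack AZ.

AZ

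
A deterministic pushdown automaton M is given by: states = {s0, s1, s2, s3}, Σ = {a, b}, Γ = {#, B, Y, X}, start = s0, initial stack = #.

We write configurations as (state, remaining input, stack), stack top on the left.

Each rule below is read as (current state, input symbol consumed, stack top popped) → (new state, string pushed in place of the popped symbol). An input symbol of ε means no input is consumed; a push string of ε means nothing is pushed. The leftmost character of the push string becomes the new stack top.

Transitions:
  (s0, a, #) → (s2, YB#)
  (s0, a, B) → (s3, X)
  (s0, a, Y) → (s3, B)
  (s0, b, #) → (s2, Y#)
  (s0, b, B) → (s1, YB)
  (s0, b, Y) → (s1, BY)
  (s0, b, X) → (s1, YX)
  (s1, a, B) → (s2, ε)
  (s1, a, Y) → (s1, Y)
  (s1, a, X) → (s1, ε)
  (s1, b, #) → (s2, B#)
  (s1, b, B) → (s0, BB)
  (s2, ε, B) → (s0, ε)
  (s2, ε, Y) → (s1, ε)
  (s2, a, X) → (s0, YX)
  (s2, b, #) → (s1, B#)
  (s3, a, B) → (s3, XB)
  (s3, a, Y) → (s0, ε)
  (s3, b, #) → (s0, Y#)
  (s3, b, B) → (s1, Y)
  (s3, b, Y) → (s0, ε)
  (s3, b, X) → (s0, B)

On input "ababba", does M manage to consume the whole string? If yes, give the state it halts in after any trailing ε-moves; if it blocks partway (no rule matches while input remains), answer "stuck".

(s0, ababba, #)
  read a, top #: go to s2, push YB# → (s2, babba, YB#)
  ε-move, top Y: go to s1, push ε → (s1, babba, B#)
  read b, top B: go to s0, push BB → (s0, abba, BB#)
  read a, top B: go to s3, push X → (s3, bba, XB#)
  read b, top X: go to s0, push B → (s0, ba, BB#)
  read b, top B: go to s1, push YB → (s1, a, YBB#)
  read a, top Y: go to s1, push Y → (s1, ε, YBB#)
All input consumed; M is in state s1.

s1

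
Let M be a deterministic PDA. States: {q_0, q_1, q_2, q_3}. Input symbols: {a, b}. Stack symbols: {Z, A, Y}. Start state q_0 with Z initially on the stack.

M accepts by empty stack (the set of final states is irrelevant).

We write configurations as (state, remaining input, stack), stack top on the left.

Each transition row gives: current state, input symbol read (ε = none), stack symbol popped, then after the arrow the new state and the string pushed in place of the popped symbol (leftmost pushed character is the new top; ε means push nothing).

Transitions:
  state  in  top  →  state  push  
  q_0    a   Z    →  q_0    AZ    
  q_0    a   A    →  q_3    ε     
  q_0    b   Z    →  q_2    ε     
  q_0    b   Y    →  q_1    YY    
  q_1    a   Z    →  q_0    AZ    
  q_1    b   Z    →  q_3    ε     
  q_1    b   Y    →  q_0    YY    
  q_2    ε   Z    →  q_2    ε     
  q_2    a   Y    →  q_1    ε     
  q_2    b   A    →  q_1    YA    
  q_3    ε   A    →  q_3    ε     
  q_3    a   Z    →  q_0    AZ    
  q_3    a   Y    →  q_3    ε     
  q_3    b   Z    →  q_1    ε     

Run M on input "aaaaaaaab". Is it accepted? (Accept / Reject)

Accept

(q_0, aaaaaaaab, Z) ⊢ (q_0, aaaaaaab, AZ) ⊢ (q_3, aaaaaab, Z) ⊢ (q_0, aaaaab, AZ) ⊢ (q_3, aaaab, Z) ⊢ (q_0, aaab, AZ) ⊢ (q_3, aab, Z) ⊢ (q_0, ab, AZ) ⊢ (q_3, b, Z) ⊢ (q_1, ε, ε)
All input consumed and the stack is empty.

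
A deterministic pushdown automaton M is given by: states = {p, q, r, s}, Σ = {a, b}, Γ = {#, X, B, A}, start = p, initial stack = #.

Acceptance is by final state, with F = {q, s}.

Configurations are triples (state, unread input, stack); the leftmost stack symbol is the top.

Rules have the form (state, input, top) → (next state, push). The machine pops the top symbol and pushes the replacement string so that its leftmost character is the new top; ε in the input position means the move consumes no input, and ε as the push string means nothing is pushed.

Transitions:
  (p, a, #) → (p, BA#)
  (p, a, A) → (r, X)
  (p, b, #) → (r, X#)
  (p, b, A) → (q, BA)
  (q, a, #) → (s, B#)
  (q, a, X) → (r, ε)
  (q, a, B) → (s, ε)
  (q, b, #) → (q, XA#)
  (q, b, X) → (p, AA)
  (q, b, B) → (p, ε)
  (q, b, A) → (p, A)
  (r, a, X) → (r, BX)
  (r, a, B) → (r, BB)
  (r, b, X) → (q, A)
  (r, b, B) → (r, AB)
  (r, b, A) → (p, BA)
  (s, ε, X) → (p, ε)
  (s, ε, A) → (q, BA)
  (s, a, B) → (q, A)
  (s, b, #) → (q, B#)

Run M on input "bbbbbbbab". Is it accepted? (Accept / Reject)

(p, bbbbbbbab, #)
  read b, top #: go to r, push X# → (r, bbbbbbab, X#)
  read b, top X: go to q, push A → (q, bbbbbab, A#)
  read b, top A: go to p, push A → (p, bbbbab, A#)
  read b, top A: go to q, push BA → (q, bbbab, BA#)
  read b, top B: go to p, push ε → (p, bbab, A#)
  read b, top A: go to q, push BA → (q, bab, BA#)
  read b, top B: go to p, push ε → (p, ab, A#)
  read a, top A: go to r, push X → (r, b, X#)
  read b, top X: go to q, push A → (q, ε, A#)
All input consumed; state q ∈ F.

Accept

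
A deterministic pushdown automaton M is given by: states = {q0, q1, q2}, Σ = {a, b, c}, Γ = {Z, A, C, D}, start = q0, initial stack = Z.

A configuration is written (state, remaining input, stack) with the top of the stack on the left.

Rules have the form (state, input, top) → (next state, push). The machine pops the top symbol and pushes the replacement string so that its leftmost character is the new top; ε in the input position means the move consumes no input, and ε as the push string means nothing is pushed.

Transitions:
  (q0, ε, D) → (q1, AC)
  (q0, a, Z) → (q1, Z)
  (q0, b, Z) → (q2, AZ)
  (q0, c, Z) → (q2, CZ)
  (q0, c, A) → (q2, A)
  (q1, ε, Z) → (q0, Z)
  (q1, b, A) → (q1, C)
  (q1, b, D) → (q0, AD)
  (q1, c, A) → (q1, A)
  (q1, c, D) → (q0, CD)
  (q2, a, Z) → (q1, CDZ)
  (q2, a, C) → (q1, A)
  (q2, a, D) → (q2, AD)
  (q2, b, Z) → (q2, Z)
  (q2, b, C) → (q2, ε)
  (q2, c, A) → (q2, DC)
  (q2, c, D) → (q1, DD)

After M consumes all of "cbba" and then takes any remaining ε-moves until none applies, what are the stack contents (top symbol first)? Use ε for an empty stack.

(q0, cbba, Z) ⊢ (q2, bba, CZ) ⊢ (q2, ba, Z) ⊢ (q2, a, Z) ⊢ (q1, ε, CDZ)
All input consumed in state q1 with stack CDZ.

CDZ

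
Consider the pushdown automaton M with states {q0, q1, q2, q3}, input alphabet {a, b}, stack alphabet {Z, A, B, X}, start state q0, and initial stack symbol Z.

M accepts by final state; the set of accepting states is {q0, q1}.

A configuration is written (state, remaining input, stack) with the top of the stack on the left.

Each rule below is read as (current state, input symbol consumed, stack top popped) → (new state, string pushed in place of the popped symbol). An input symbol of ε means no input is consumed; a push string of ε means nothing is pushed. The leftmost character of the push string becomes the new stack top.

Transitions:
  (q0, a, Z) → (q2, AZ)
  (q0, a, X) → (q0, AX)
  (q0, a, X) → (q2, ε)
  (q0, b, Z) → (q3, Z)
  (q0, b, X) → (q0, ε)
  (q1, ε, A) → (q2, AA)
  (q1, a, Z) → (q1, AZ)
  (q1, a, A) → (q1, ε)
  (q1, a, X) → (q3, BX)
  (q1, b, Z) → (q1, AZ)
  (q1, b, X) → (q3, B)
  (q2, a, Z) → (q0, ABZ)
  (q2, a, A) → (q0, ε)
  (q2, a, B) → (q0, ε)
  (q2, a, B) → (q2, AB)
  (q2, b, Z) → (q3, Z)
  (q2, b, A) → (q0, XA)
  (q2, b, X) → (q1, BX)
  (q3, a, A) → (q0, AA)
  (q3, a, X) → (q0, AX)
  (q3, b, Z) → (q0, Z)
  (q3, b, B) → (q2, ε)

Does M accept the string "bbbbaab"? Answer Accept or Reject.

No computation consumes all input and reaches a final state.

Reject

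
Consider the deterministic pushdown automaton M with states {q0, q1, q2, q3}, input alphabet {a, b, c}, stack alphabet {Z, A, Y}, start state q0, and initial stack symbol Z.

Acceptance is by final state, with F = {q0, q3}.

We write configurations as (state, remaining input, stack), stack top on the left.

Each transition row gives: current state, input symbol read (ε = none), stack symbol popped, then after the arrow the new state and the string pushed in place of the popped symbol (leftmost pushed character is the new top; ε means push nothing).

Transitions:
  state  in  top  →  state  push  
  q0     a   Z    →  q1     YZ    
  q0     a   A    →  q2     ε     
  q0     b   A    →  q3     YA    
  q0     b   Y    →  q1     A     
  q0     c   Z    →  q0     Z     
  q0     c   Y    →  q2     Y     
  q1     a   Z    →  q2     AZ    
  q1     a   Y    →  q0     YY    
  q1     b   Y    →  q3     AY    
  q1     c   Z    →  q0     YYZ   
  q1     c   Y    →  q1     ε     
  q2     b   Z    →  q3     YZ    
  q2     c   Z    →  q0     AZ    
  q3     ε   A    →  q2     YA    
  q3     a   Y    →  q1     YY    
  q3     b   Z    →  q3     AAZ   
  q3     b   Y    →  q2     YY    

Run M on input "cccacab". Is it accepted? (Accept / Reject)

Reject

(q0, cccacab, Z)
  read c, top Z: go to q0, push Z → (q0, ccacab, Z)
  read c, top Z: go to q0, push Z → (q0, cacab, Z)
  read c, top Z: go to q0, push Z → (q0, acab, Z)
  read a, top Z: go to q1, push YZ → (q1, cab, YZ)
  read c, top Y: go to q1, push ε → (q1, ab, Z)
  read a, top Z: go to q2, push AZ → (q2, b, AZ)
No transition applies at (q2, b, AZ); input not fully consumed.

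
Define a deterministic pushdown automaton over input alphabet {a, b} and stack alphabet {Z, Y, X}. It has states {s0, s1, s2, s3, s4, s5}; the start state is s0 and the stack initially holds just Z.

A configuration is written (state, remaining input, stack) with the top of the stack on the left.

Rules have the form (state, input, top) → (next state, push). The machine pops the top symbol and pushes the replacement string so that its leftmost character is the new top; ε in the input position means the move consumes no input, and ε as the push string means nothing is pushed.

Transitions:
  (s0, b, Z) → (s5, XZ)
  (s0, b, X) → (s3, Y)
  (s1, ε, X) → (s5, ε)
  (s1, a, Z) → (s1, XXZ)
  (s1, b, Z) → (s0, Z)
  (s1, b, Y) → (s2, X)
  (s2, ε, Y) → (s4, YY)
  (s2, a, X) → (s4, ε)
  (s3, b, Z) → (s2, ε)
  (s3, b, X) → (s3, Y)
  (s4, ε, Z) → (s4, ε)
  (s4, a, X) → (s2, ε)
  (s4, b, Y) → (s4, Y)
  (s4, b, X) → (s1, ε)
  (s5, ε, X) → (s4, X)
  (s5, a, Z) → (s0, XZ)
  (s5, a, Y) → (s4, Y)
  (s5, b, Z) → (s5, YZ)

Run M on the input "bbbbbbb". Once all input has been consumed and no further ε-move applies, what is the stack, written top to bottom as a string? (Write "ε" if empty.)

XZ

(s0, bbbbbbb, Z)
  read b, top Z: go to s5, push XZ → (s5, bbbbbb, XZ)
  ε-move, top X: go to s4, push X → (s4, bbbbbb, XZ)
  read b, top X: go to s1, push ε → (s1, bbbbb, Z)
  read b, top Z: go to s0, push Z → (s0, bbbb, Z)
  read b, top Z: go to s5, push XZ → (s5, bbb, XZ)
  ε-move, top X: go to s4, push X → (s4, bbb, XZ)
  read b, top X: go to s1, push ε → (s1, bb, Z)
  read b, top Z: go to s0, push Z → (s0, b, Z)
  read b, top Z: go to s5, push XZ → (s5, ε, XZ)
  ε-move, top X: go to s4, push X → (s4, ε, XZ)
All input consumed in state s4 with stack XZ.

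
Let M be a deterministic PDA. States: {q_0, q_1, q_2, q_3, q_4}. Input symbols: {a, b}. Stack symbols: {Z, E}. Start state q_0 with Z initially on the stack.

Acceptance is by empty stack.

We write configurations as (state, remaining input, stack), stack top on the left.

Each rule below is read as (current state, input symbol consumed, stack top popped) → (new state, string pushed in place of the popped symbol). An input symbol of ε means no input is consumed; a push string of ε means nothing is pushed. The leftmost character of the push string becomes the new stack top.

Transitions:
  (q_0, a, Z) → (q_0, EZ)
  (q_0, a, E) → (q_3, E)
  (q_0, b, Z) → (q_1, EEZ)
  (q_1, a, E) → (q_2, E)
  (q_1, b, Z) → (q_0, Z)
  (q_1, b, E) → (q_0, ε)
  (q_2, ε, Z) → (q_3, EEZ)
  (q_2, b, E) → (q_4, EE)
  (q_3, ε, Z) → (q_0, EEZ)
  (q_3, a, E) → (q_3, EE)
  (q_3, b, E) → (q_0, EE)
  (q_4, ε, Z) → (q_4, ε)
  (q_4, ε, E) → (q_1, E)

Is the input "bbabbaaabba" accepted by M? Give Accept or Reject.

(q_0, bbabbaaabba, Z)
  read b, top Z: go to q_1, push EEZ → (q_1, babbaaabba, EEZ)
  read b, top E: go to q_0, push ε → (q_0, abbaaabba, EZ)
  read a, top E: go to q_3, push E → (q_3, bbaaabba, EZ)
  read b, top E: go to q_0, push EE → (q_0, baaabba, EEZ)
No transition applies at (q_0, baaabba, EEZ); input not fully consumed.

Reject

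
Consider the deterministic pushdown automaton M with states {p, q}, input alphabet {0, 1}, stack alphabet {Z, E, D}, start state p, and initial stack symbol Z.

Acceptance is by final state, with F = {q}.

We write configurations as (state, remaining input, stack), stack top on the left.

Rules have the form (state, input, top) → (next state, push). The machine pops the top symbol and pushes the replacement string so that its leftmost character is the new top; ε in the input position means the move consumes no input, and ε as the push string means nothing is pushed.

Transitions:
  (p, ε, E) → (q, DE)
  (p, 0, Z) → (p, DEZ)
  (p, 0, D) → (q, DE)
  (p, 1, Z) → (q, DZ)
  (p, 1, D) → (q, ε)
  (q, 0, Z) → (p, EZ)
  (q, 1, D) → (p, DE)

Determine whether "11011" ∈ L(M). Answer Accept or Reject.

(p, 11011, Z) ⊢ (q, 1011, DZ) ⊢ (p, 011, DEZ) ⊢ (q, 11, DEEZ) ⊢ (p, 1, DEEEZ) ⊢ (q, ε, EEEZ)
All input consumed; state q ∈ F.

Accept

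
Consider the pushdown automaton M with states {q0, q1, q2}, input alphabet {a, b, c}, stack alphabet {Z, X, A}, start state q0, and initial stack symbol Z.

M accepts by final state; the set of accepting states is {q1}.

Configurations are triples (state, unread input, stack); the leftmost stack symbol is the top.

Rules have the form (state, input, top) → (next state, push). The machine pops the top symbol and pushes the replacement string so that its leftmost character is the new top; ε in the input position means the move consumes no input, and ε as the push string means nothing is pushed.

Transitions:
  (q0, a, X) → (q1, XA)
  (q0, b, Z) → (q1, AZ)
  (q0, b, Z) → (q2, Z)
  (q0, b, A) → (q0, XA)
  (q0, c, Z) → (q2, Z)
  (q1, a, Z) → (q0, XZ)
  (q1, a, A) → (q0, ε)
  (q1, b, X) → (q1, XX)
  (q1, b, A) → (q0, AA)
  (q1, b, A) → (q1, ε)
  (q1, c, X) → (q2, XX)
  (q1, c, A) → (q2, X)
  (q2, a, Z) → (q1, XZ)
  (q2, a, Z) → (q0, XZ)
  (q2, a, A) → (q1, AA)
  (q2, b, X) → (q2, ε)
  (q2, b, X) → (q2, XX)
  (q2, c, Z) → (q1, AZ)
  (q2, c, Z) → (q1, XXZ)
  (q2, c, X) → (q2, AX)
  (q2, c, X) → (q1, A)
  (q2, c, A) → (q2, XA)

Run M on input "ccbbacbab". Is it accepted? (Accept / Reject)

Reject

No computation consumes all input and reaches a final state.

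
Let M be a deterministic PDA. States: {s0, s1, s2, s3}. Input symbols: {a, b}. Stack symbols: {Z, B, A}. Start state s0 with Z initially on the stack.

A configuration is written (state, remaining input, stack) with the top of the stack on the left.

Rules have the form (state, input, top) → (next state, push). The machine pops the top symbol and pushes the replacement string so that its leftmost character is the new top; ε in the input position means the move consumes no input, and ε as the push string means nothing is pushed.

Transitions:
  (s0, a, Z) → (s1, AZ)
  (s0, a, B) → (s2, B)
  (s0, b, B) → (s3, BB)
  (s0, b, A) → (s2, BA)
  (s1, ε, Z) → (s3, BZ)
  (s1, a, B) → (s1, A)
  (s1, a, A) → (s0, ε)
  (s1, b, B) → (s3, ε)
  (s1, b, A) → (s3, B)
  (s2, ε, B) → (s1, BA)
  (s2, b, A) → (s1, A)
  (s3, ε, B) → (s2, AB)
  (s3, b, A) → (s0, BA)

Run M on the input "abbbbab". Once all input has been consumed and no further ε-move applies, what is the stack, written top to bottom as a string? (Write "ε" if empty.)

ABBBZ

(s0, abbbbab, Z) ⊢ (s1, bbbbab, AZ) ⊢ (s3, bbbab, BZ) ⊢ (s2, bbbab, ABZ) ⊢ (s1, bbab, ABZ) ⊢ (s3, bab, BBZ) ⊢ (s2, bab, ABBZ) ⊢ (s1, ab, ABBZ) ⊢ (s0, b, BBZ) ⊢ (s3, ε, BBBZ) ⊢ (s2, ε, ABBBZ)
All input consumed in state s2 with stack ABBBZ.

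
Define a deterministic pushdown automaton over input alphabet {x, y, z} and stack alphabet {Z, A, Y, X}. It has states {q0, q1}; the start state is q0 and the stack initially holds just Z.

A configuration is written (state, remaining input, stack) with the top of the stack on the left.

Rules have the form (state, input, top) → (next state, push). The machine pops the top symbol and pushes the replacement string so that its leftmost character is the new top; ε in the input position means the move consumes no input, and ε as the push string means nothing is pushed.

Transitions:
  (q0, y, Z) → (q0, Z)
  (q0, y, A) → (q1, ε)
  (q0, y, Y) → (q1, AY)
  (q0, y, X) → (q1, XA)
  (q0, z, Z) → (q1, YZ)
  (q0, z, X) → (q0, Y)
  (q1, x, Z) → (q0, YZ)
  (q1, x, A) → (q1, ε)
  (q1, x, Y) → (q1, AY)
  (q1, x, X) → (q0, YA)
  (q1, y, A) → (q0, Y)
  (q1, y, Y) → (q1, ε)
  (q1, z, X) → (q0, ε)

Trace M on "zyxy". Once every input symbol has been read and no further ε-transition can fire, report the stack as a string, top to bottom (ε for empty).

AYZ

(q0, zyxy, Z)
  read z, top Z: go to q1, push YZ → (q1, yxy, YZ)
  read y, top Y: go to q1, push ε → (q1, xy, Z)
  read x, top Z: go to q0, push YZ → (q0, y, YZ)
  read y, top Y: go to q1, push AY → (q1, ε, AYZ)
All input consumed in state q1 with stack AYZ.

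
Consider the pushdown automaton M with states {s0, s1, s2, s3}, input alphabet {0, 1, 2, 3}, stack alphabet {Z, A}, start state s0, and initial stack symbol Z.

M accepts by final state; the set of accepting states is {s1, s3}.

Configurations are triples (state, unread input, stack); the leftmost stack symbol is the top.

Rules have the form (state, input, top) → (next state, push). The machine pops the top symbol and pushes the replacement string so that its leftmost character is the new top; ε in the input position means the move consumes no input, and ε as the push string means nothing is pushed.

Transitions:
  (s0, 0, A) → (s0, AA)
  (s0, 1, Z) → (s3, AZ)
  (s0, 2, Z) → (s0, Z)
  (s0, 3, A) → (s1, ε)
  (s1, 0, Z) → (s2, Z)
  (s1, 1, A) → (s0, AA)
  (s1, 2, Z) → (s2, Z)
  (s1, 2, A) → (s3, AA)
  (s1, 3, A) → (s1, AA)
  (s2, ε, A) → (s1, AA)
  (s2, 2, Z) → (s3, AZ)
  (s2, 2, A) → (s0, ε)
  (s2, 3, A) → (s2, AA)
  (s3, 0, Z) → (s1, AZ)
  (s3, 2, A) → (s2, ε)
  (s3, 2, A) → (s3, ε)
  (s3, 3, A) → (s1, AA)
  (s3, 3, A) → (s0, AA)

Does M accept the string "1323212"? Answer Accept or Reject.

Reject

No computation consumes all input and reaches a final state.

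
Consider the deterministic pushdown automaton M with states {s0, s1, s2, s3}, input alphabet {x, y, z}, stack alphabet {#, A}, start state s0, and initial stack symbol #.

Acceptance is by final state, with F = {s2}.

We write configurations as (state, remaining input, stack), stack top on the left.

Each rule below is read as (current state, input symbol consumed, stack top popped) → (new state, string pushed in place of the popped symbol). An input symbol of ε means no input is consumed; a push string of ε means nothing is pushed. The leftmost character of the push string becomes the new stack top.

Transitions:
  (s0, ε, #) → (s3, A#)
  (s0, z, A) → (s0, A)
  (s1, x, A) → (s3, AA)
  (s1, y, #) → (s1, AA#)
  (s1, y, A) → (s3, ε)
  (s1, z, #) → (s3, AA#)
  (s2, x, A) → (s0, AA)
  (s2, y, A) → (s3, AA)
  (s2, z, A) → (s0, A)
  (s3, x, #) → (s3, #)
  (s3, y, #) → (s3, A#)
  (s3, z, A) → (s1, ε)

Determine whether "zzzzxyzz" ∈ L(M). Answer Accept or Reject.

Reject

(s0, zzzzxyzz, #)
  ε-move, top #: go to s3, push A# → (s3, zzzzxyzz, A#)
  read z, top A: go to s1, push ε → (s1, zzzxyzz, #)
  read z, top #: go to s3, push AA# → (s3, zzxyzz, AA#)
  read z, top A: go to s1, push ε → (s1, zxyzz, A#)
No transition applies at (s1, zxyzz, A#); input not fully consumed.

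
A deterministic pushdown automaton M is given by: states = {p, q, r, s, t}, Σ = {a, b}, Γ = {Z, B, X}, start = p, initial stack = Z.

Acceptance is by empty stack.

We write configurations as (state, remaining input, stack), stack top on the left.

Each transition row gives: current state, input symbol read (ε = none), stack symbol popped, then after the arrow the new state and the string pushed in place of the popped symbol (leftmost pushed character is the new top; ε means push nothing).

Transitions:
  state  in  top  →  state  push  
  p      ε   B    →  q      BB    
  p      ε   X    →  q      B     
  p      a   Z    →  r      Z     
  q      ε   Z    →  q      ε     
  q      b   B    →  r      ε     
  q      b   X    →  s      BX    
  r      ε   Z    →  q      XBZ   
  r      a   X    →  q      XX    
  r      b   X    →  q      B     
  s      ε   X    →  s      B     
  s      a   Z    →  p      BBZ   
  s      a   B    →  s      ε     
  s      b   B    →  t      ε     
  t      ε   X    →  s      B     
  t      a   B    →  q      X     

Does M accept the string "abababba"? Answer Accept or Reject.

(p, abababba, Z)
  read a, top Z: go to r, push Z → (r, bababba, Z)
  ε-move, top Z: go to q, push XBZ → (q, bababba, XBZ)
  read b, top X: go to s, push BX → (s, ababba, BXBZ)
  read a, top B: go to s, push ε → (s, babba, XBZ)
  ε-move, top X: go to s, push B → (s, babba, BBZ)
  read b, top B: go to t, push ε → (t, abba, BZ)
  read a, top B: go to q, push X → (q, bba, XZ)
  read b, top X: go to s, push BX → (s, ba, BXZ)
  read b, top B: go to t, push ε → (t, a, XZ)
  ε-move, top X: go to s, push B → (s, a, BZ)
  read a, top B: go to s, push ε → (s, ε, Z)
All input consumed; stack is Z, not empty, and no further ε-move applies.

Reject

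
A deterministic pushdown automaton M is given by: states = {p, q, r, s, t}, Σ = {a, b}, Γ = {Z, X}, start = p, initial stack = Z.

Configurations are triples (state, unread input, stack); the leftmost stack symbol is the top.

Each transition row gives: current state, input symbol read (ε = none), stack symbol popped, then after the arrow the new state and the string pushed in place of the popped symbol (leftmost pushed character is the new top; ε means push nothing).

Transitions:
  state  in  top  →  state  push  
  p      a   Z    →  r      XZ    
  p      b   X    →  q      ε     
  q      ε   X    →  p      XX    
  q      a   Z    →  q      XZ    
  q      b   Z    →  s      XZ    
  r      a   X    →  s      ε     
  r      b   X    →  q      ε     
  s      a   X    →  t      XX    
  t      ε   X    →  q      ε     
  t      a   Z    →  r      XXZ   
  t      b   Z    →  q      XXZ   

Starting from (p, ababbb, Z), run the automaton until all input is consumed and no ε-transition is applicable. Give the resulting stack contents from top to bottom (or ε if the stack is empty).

(p, ababbb, Z)
  read a, top Z: go to r, push XZ → (r, babbb, XZ)
  read b, top X: go to q, push ε → (q, abbb, Z)
  read a, top Z: go to q, push XZ → (q, bbb, XZ)
  ε-move, top X: go to p, push XX → (p, bbb, XXZ)
  read b, top X: go to q, push ε → (q, bb, XZ)
  ε-move, top X: go to p, push XX → (p, bb, XXZ)
  read b, top X: go to q, push ε → (q, b, XZ)
  ε-move, top X: go to p, push XX → (p, b, XXZ)
  read b, top X: go to q, push ε → (q, ε, XZ)
  ε-move, top X: go to p, push XX → (p, ε, XXZ)
All input consumed in state p with stack XXZ.

XXZ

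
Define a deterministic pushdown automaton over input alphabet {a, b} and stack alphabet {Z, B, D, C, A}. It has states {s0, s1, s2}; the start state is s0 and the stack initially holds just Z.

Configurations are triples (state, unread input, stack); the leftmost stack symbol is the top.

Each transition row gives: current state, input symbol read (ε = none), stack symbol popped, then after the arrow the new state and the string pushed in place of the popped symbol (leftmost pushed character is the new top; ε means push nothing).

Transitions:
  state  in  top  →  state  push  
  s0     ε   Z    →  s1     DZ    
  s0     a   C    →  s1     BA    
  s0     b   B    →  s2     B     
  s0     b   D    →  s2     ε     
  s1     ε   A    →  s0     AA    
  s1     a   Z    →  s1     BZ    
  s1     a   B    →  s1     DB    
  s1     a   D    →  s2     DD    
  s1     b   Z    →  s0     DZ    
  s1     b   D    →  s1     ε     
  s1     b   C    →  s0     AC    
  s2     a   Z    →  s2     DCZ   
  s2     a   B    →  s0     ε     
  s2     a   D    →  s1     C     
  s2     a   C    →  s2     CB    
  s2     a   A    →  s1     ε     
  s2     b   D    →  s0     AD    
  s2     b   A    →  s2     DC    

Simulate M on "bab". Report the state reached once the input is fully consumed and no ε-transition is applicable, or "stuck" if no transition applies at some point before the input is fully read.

(s0, bab, Z)
  ε-move, top Z: go to s1, push DZ → (s1, bab, DZ)
  read b, top D: go to s1, push ε → (s1, ab, Z)
  read a, top Z: go to s1, push BZ → (s1, b, BZ)
No transition for (s1, b, top B); M blocks with input b remaining.

stuck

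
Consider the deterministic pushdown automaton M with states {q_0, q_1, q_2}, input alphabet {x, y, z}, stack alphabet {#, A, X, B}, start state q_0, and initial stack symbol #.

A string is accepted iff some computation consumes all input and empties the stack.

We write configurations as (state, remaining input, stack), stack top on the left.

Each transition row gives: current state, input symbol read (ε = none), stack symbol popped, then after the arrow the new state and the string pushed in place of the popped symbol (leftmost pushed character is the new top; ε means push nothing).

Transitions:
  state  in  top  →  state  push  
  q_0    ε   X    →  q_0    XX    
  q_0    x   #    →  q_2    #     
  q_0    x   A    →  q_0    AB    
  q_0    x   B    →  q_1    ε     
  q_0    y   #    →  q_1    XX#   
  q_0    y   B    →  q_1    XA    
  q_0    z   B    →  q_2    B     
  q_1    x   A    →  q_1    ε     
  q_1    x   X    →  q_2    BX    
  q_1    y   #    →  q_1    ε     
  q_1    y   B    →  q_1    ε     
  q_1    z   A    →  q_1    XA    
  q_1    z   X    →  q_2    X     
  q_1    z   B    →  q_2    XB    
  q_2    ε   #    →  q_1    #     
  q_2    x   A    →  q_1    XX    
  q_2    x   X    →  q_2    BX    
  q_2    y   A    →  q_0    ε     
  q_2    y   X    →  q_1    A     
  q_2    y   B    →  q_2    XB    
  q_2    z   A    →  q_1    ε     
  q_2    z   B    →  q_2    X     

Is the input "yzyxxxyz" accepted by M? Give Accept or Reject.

(q_0, yzyxxxyz, #)
  read y, top #: go to q_1, push XX# → (q_1, zyxxxyz, XX#)
  read z, top X: go to q_2, push X → (q_2, yxxxyz, XX#)
  read y, top X: go to q_1, push A → (q_1, xxxyz, AX#)
  read x, top A: go to q_1, push ε → (q_1, xxyz, X#)
  read x, top X: go to q_2, push BX → (q_2, xyz, BX#)
No transition applies at (q_2, xyz, BX#); input not fully consumed.

Reject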